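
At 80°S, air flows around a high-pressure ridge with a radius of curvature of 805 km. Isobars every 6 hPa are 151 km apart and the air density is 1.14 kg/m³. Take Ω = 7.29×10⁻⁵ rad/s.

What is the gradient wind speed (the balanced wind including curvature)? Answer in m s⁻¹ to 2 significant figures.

35 m s⁻¹

Coriolis parameter at 80°S:
f = 2Ω sin φ = 2 × 7.29×10⁻⁵ × sin 80° = 1.44×10⁻⁴ s⁻¹
Pressure gradient: |∂P/∂n| = 600 Pa / 151000 m = 3.97×10⁻³ Pa/m
Geostrophic speed: V_g = |∂P/∂n|/(fρ) = 3.97×10⁻³/(1.44×10⁻⁴ × 1.14) = 24.3 m/s
Around a high, pressure-gradient force acts outward with centrifugal, so Coriolis balances both:
fV = (1/ρ)|∂P/∂n| + V²/R  →  V² − fR·V + fR·V_g = 0
With fR = 1.44×10⁻⁴ × 805×10³ m = 116 m/s:
V = [fR − √((fR)² − 4 fR V_g)]/2 = [116 − √(116² − 4×116×24.3)]/2 = 34.7 m/s
Supergeostrophic (V > V_g = 24.3 m/s), as expected around a high.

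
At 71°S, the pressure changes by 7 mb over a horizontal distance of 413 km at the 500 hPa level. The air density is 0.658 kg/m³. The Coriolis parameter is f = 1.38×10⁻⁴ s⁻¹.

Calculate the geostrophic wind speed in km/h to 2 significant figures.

Pressure gradient: |∂P/∂n| = 700 Pa / 413000 m = 1.69×10⁻³ Pa/m
Geostrophic balance (pressure-gradient force = Coriolis force):
V_g = (1/(fρ)) |∂P/∂n| = 1.69×10⁻³ / (1.38×10⁻⁴ × 0.658) = 18.7 m/s
Converting: 18.7 m/s × 3.6 = 67 km/h

67 km/h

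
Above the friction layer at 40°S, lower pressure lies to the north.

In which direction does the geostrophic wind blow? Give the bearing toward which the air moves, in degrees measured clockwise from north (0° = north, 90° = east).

270°

The pressure-gradient force points toward the north (bearing 000°).
Geostrophic balance: in the Southern Hemisphere the Coriolis force deflects motion to the left, so the geostrophic wind blows 90° to the left of the pressure-gradient force (low pressure on the right).
Rotating 000° by 90° counterclockwise gives 270° — the wind blows toward the west.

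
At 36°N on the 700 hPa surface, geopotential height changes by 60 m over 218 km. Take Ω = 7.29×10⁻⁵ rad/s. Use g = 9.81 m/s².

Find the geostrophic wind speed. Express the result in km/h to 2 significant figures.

110 km/h

Coriolis parameter at 36°N:
f = 2Ω sin φ = 2 × 7.29×10⁻⁵ × sin 36° = 8.57×10⁻⁵ s⁻¹
Height gradient: |∂Z/∂n| = 60 m / 218000 m = 2.75×10⁻⁴
On a pressure surface, geostrophic balance gives V_g = (g/f)|∂Z/∂n|:
V_g = 9.81 × 2.75×10⁻⁴ / 8.57×10⁻⁵ = 31.5 m/s
Converting: 31.5 m/s × 3.6 = 110 km/h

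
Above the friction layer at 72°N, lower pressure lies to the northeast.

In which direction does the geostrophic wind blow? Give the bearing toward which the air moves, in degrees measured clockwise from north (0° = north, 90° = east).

135°

The pressure-gradient force points toward the northeast (bearing 045°).
Geostrophic balance: in the Northern Hemisphere the Coriolis force deflects motion to the right, so the geostrophic wind blows 90° to the right of the pressure-gradient force (low pressure on the left).
Rotating 045° by 90° clockwise gives 135° — the wind blows toward the southeast.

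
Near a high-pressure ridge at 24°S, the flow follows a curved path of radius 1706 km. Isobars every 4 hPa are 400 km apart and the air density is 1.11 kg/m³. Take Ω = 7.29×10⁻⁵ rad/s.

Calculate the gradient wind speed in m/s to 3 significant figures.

18.6 m/s

Coriolis parameter at 24°S:
f = 2Ω sin φ = 2 × 7.29×10⁻⁵ × sin 24° = 5.93×10⁻⁵ s⁻¹
Pressure gradient: |∂P/∂n| = 400 Pa / 400000 m = 1.00×10⁻³ Pa/m
Geostrophic speed: V_g = |∂P/∂n|/(fρ) = 1.00×10⁻³/(5.93×10⁻⁵ × 1.11) = 15.2 m/s
Around a high, pressure-gradient force acts outward with centrifugal, so Coriolis balances both:
fV = (1/ρ)|∂P/∂n| + V²/R  →  V² − fR·V + fR·V_g = 0
With fR = 5.93×10⁻⁵ × 1706×10³ m = 101 m/s:
V = [fR − √((fR)² − 4 fR V_g)]/2 = [101 − √(101² − 4×101×15.2)]/2 = 18.6 m/s
Supergeostrophic (V > V_g = 15.2 m/s), as expected around a high.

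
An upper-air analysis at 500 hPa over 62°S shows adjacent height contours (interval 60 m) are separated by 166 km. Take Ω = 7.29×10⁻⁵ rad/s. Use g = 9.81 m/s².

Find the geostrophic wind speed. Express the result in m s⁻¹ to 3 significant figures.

Coriolis parameter at 62°S:
f = 2Ω sin φ = 2 × 7.29×10⁻⁵ × sin 62° = 1.29×10⁻⁴ s⁻¹
Height gradient: |∂Z/∂n| = 60 m / 166000 m = 3.61×10⁻⁴
On a pressure surface, geostrophic balance gives V_g = (g/f)|∂Z/∂n|:
V_g = 9.81 × 3.61×10⁻⁴ / 1.29×10⁻⁴ = 27.5 m/s

27.5 m s⁻¹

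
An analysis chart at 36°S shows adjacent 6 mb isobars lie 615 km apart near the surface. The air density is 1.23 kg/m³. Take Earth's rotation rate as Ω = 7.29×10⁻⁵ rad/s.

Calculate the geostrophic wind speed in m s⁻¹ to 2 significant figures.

9.3 m s⁻¹

Coriolis parameter at 36°S:
f = 2Ω sin φ = 2 × 7.29×10⁻⁵ × sin 36° = 8.57×10⁻⁵ s⁻¹
Pressure gradient: |∂P/∂n| = 600 Pa / 615000 m = 9.76×10⁻⁴ Pa/m
Geostrophic balance (pressure-gradient force = Coriolis force):
V_g = (1/(fρ)) |∂P/∂n| = 9.76×10⁻⁴ / (8.57×10⁻⁵ × 1.23) = 9.26 m/s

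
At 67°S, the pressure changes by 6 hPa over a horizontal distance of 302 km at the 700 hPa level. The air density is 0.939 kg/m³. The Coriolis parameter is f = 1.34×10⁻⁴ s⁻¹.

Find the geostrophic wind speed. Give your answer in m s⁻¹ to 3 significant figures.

15.8 m s⁻¹

Pressure gradient: |∂P/∂n| = 600 Pa / 302000 m = 1.99×10⁻³ Pa/m
Geostrophic balance (pressure-gradient force = Coriolis force):
V_g = (1/(fρ)) |∂P/∂n| = 1.99×10⁻³ / (1.34×10⁻⁴ × 0.939) = 15.8 m/s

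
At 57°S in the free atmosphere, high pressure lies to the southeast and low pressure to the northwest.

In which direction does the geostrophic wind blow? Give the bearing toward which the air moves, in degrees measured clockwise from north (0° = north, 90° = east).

225°

The pressure-gradient force points toward the northwest (bearing 315°).
Geostrophic balance: in the Southern Hemisphere the Coriolis force deflects motion to the left, so the geostrophic wind blows 90° to the left of the pressure-gradient force (low pressure on the right).
Rotating 315° by 90° counterclockwise gives 225° — the wind blows toward the southwest.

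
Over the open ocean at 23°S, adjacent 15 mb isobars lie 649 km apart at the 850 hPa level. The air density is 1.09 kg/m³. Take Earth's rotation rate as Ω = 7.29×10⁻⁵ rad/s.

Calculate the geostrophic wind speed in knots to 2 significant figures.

Coriolis parameter at 23°S:
f = 2Ω sin φ = 2 × 7.29×10⁻⁵ × sin 23° = 5.70×10⁻⁵ s⁻¹
Pressure gradient: |∂P/∂n| = 1500 Pa / 649000 m = 2.31×10⁻³ Pa/m
Geostrophic balance (pressure-gradient force = Coriolis force):
V_g = (1/(fρ)) |∂P/∂n| = 2.31×10⁻³ / (5.70×10⁻⁵ × 1.09) = 37.2 m/s
Converting: 37.2 m/s × 1.944 = 72 knots

72 knots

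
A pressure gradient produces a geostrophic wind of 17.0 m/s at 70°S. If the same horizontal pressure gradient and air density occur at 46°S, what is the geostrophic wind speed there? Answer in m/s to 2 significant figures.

With the same pressure gradient and density, V_g ∝ 1/f ∝ 1/sin φ.
V₂ = V₁ · sin φ₁ / sin φ₂ = 17.0 × sin 70° / sin 46°
V₂ = 17.0 × 0.9397/0.7193 = 22 m/s

22 m/s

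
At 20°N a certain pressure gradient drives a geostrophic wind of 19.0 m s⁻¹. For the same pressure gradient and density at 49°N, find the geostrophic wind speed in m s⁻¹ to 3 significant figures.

8.61 m s⁻¹

With the same pressure gradient and density, V_g ∝ 1/f ∝ 1/sin φ.
V₂ = V₁ · sin φ₁ / sin φ₂ = 19.0 × sin 20° / sin 49°
V₂ = 19.0 × 0.3420/0.7547 = 8.61 m s⁻¹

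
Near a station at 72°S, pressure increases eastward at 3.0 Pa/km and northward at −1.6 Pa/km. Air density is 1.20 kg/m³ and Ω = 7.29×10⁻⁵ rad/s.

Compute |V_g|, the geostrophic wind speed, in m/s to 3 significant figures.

20.4 m/s

Coriolis parameter at 72°S:
f = 2Ω sin φ = 2 × 7.29×10⁻⁵ × sin 72° = 1.39×10⁻⁴ s⁻¹
In the Southern Hemisphere f is negative: f = −1.39×10⁻⁴ s⁻¹.
Component geostrophic relations (x east, y north):
u_g = −(1/(fρ)) ∂P/∂y,  v_g = (1/(fρ)) ∂P/∂x
u_g = −(−1.6×10⁻³)/(−1.39×10⁻⁴ × 1.20) = −9.62 m/s;  v_g = (3.0×10⁻³)/(−1.39×10⁻⁴ × 1.20) = −18.0 m/s
|V_g| = √(u_g² + v_g²) = 20.4 m/s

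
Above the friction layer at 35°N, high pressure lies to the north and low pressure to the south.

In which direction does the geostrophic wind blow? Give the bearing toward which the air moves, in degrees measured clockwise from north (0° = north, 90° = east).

270°

The pressure-gradient force points toward the south (bearing 180°).
Geostrophic balance: in the Northern Hemisphere the Coriolis force deflects motion to the right, so the geostrophic wind blows 90° to the right of the pressure-gradient force (low pressure on the left).
Rotating 180° by 90° clockwise gives 270° — the wind blows toward the west.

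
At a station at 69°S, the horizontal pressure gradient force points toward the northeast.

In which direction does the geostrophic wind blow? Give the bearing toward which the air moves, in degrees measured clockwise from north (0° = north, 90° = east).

315°

The pressure-gradient force points toward the northeast (bearing 045°).
Geostrophic balance: in the Southern Hemisphere the Coriolis force deflects motion to the left, so the geostrophic wind blows 90° to the left of the pressure-gradient force (low pressure on the right).
Rotating 045° by 90° counterclockwise gives 315° — the wind blows toward the northwest.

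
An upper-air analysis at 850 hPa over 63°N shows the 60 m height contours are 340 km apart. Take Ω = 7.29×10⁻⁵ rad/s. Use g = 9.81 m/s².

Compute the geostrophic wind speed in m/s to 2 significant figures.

Coriolis parameter at 63°N:
f = 2Ω sin φ = 2 × 7.29×10⁻⁵ × sin 63° = 1.30×10⁻⁴ s⁻¹
Height gradient: |∂Z/∂n| = 60 m / 340000 m = 1.76×10⁻⁴
On a pressure surface, geostrophic balance gives V_g = (g/f)|∂Z/∂n|:
V_g = 9.81 × 1.76×10⁻⁴ / 1.30×10⁻⁴ = 13.3 m/s

13 m/s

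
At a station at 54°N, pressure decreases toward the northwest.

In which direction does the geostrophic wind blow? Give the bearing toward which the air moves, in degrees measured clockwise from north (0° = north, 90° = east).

045°

The pressure-gradient force points toward the northwest (bearing 315°).
Geostrophic balance: in the Northern Hemisphere the Coriolis force deflects motion to the right, so the geostrophic wind blows 90° to the right of the pressure-gradient force (low pressure on the left).
Rotating 315° by 90° clockwise gives 045° — the wind blows toward the northeast.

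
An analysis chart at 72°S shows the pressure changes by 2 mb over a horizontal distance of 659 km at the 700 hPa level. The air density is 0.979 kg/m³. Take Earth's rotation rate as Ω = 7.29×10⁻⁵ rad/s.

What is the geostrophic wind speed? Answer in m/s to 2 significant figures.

2.2 m/s

Coriolis parameter at 72°S:
f = 2Ω sin φ = 2 × 7.29×10⁻⁵ × sin 72° = 1.39×10⁻⁴ s⁻¹
Pressure gradient: |∂P/∂n| = 200 Pa / 659000 m = 3.03×10⁻⁴ Pa/m
Geostrophic balance (pressure-gradient force = Coriolis force):
V_g = (1/(fρ)) |∂P/∂n| = 3.03×10⁻⁴ / (1.39×10⁻⁴ × 0.979) = 2.24 m/s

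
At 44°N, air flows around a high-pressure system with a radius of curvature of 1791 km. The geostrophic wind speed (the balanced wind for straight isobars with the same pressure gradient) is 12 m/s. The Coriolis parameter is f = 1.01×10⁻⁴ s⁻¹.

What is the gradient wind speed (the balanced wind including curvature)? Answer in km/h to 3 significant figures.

46.5 km/h

Around a high, pressure-gradient force acts outward with centrifugal, so Coriolis balances both:
fV = (1/ρ)|∂P/∂n| + V²/R  →  V² − fR·V + fR·V_g = 0
With fR = 1.01×10⁻⁴ × 1791×10³ m = 181 m/s:
V = [fR − √((fR)² − 4 fR V_g)]/2 = [181 − √(181² − 4×181×12)]/2 = 12.9 m/s
Supergeostrophic (V > V_g = 12 m/s), as expected around a high.
Converting: 12.9 m/s × 3.6 = 46.5 km/h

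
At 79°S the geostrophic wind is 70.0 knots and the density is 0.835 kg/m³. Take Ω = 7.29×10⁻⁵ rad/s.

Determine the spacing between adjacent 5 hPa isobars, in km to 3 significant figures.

Coriolis parameter at 79°S:
f = 2Ω sin φ = 2 × 7.29×10⁻⁵ × sin 79° = 1.43×10⁻⁴ s⁻¹
Wind speed in SI: 70.0 knots = 36.0 m/s
Geostrophic balance rearranged: |∂P/∂n| = f ρ V_g
|∂P/∂n| = 1.43×10⁻⁴ × 0.835 × 36.0 = 4.30×10⁻³ Pa/m
Isobar spacing: Δn = ΔP/|∂P/∂n| = 500 Pa / 4.30×10⁻³ Pa/m = 116183 m ≈ 116 km

116 km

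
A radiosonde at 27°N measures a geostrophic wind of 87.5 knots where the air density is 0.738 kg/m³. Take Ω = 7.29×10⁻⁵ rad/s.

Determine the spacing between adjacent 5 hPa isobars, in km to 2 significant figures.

Coriolis parameter at 27°N:
f = 2Ω sin φ = 2 × 7.29×10⁻⁵ × sin 27° = 6.62×10⁻⁵ s⁻¹
Wind speed in SI: 87.5 knots = 45.0 m/s
Geostrophic balance rearranged: |∂P/∂n| = f ρ V_g
|∂P/∂n| = 6.62×10⁻⁵ × 0.738 × 45.0 = 2.20×10⁻³ Pa/m
Isobar spacing: Δn = ΔP/|∂P/∂n| = 500 Pa / 2.20×10⁻³ Pa/m = 227386 m ≈ 230 km

230 km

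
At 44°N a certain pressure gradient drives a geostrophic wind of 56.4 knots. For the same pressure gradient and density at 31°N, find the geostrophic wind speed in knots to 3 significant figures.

76.1 knots

With the same pressure gradient and density, V_g ∝ 1/f ∝ 1/sin φ.
V₂ = V₁ · sin φ₁ / sin φ₂ = 56.4 × sin 44° / sin 31°
V₂ = 56.4 × 0.6947/0.5150 = 76.1 knots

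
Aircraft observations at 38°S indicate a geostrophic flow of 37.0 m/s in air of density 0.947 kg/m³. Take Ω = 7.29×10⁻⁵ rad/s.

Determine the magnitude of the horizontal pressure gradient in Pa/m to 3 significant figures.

3.15×10⁻³ Pa/m

Coriolis parameter at 38°S:
f = 2Ω sin φ = 2 × 7.29×10⁻⁵ × sin 38° = 8.98×10⁻⁵ s⁻¹
Geostrophic balance rearranged: |∂P/∂n| = f ρ V_g
|∂P/∂n| = 8.98×10⁻⁵ × 0.947 × 37.0 = 3.15×10⁻³ Pa/m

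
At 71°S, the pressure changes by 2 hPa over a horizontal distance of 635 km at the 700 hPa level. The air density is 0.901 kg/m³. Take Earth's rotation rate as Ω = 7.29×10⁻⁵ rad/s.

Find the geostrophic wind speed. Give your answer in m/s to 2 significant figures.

Coriolis parameter at 71°S:
f = 2Ω sin φ = 2 × 7.29×10⁻⁵ × sin 71° = 1.38×10⁻⁴ s⁻¹
Pressure gradient: |∂P/∂n| = 200 Pa / 635000 m = 3.15×10⁻⁴ Pa/m
Geostrophic balance (pressure-gradient force = Coriolis force):
V_g = (1/(fρ)) |∂P/∂n| = 3.15×10⁻⁴ / (1.38×10⁻⁴ × 0.901) = 2.54 m/s

2.5 m/s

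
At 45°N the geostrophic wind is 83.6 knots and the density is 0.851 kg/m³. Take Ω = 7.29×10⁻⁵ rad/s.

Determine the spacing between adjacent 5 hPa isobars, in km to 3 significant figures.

Coriolis parameter at 45°N:
f = 2Ω sin φ = 2 × 7.29×10⁻⁵ × sin 45° = 1.03×10⁻⁴ s⁻¹
Wind speed in SI: 83.6 knots = 43.0 m/s
Geostrophic balance rearranged: |∂P/∂n| = f ρ V_g
|∂P/∂n| = 1.03×10⁻⁴ × 0.851 × 43.0 = 3.77×10⁻³ Pa/m
Isobar spacing: Δn = ΔP/|∂P/∂n| = 500 Pa / 3.77×10⁻³ Pa/m = 132511 m ≈ 133 km

133 km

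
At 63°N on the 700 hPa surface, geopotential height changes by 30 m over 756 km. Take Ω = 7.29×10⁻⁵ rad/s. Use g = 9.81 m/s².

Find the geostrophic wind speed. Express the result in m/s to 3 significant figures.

3.00 m/s

Coriolis parameter at 63°N:
f = 2Ω sin φ = 2 × 7.29×10⁻⁵ × sin 63° = 1.30×10⁻⁴ s⁻¹
Height gradient: |∂Z/∂n| = 30 m / 756000 m = 3.97×10⁻⁵
On a pressure surface, geostrophic balance gives V_g = (g/f)|∂Z/∂n|:
V_g = 9.81 × 3.97×10⁻⁵ / 1.30×10⁻⁴ = 3.00 m/s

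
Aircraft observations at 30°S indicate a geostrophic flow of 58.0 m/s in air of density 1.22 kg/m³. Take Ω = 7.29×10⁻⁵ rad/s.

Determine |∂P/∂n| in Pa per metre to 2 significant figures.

5.2×10⁻³ Pa/m

Coriolis parameter at 30°S:
f = 2Ω sin φ = 2 × 7.29×10⁻⁵ × sin 30° = 7.29×10⁻⁵ s⁻¹
Geostrophic balance rearranged: |∂P/∂n| = f ρ V_g
|∂P/∂n| = 7.29×10⁻⁵ × 1.22 × 58.0 = 5.16×10⁻³ Pa/m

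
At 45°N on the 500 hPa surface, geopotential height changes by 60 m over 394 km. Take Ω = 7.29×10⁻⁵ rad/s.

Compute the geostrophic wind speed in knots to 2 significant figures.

28 knots

Coriolis parameter at 45°N:
f = 2Ω sin φ = 2 × 7.29×10⁻⁵ × sin 45° = 1.03×10⁻⁴ s⁻¹
Height gradient: |∂Z/∂n| = 60 m / 394000 m = 1.52×10⁻⁴
On a pressure surface, geostrophic balance gives V_g = (g/f)|∂Z/∂n|:
V_g = 9.81 × 1.52×10⁻⁴ / 1.03×10⁻⁴ = 14.5 m/s
Converting: 14.5 m/s × 1.944 = 28 knots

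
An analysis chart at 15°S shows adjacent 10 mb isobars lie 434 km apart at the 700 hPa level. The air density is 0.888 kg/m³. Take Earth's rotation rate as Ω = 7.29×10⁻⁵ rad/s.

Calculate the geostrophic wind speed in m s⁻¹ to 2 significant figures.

69 m s⁻¹

Coriolis parameter at 15°S:
f = 2Ω sin φ = 2 × 7.29×10⁻⁵ × sin 15° = 3.77×10⁻⁵ s⁻¹
Pressure gradient: |∂P/∂n| = 1000 Pa / 434000 m = 2.30×10⁻³ Pa/m
Geostrophic balance (pressure-gradient force = Coriolis force):
V_g = (1/(fρ)) |∂P/∂n| = 2.30×10⁻³ / (3.77×10⁻⁵ × 0.888) = 68.8 m/s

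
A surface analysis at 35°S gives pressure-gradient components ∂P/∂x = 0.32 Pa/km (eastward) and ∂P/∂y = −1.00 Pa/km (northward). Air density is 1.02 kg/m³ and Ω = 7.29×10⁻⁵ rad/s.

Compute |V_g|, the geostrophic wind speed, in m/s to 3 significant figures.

Coriolis parameter at 35°S:
f = 2Ω sin φ = 2 × 7.29×10⁻⁵ × sin 35° = 8.36×10⁻⁵ s⁻¹
In the Southern Hemisphere f is negative: f = −8.36×10⁻⁵ s⁻¹.
Component geostrophic relations (x east, y north):
u_g = −(1/(fρ)) ∂P/∂y,  v_g = (1/(fρ)) ∂P/∂x
u_g = −(−1.00×10⁻³)/(−8.36×10⁻⁵ × 1.02) = −11.7 m/s;  v_g = (0.32×10⁻³)/(−8.36×10⁻⁵ × 1.02) = −3.75 m/s
|V_g| = √(u_g² + v_g²) = 12.3 m/s

12.3 m/s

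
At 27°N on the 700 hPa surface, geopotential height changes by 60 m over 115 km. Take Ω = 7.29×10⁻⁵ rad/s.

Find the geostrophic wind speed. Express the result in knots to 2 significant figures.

Coriolis parameter at 27°N:
f = 2Ω sin φ = 2 × 7.29×10⁻⁵ × sin 27° = 6.62×10⁻⁵ s⁻¹
Height gradient: |∂Z/∂n| = 60 m / 115000 m = 5.22×10⁻⁴
On a pressure surface, geostrophic balance gives V_g = (g/f)|∂Z/∂n|:
V_g = 9.81 × 5.22×10⁻⁴ / 6.62×10⁻⁵ = 77.3 m/s
Converting: 77.3 m/s × 1.944 = 150 knots

150 knots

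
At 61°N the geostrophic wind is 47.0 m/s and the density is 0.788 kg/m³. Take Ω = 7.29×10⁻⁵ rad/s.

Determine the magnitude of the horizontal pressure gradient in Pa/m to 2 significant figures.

4.7×10⁻³ Pa/m

Coriolis parameter at 61°N:
f = 2Ω sin φ = 2 × 7.29×10⁻⁵ × sin 61° = 1.28×10⁻⁴ s⁻¹
Geostrophic balance rearranged: |∂P/∂n| = f ρ V_g
|∂P/∂n| = 1.28×10⁻⁴ × 0.788 × 47.0 = 4.72×10⁻³ Pa/m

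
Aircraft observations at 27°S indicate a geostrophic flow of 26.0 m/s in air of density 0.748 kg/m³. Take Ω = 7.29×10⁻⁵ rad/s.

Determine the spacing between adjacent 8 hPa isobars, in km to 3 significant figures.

621 km

Coriolis parameter at 27°S:
f = 2Ω sin φ = 2 × 7.29×10⁻⁵ × sin 27° = 6.62×10⁻⁵ s⁻¹
Geostrophic balance rearranged: |∂P/∂n| = f ρ V_g
|∂P/∂n| = 6.62×10⁻⁵ × 0.748 × 26.0 = 1.29×10⁻³ Pa/m
Isobar spacing: Δn = ΔP/|∂P/∂n| = 800 Pa / 1.29×10⁻³ Pa/m = 621457 m ≈ 621 km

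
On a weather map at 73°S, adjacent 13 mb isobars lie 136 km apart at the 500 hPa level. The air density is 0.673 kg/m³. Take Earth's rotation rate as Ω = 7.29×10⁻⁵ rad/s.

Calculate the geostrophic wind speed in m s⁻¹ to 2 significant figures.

Coriolis parameter at 73°S:
f = 2Ω sin φ = 2 × 7.29×10⁻⁵ × sin 73° = 1.39×10⁻⁴ s⁻¹
Pressure gradient: |∂P/∂n| = 1300 Pa / 136000 m = 9.56×10⁻³ Pa/m
Geostrophic balance (pressure-gradient force = Coriolis force):
V_g = (1/(fρ)) |∂P/∂n| = 9.56×10⁻³ / (1.39×10⁻⁴ × 0.673) = 102 m/s

100 m s⁻¹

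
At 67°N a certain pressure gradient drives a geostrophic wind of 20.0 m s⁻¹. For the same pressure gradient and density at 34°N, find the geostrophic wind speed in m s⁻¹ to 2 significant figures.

33 m s⁻¹

With the same pressure gradient and density, V_g ∝ 1/f ∝ 1/sin φ.
V₂ = V₁ · sin φ₁ / sin φ₂ = 20.0 × sin 67° / sin 34°
V₂ = 20.0 × 0.9205/0.5592 = 33 m s⁻¹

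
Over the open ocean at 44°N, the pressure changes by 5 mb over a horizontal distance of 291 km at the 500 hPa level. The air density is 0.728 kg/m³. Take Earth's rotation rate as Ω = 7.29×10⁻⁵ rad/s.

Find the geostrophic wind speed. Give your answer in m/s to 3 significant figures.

Coriolis parameter at 44°N:
f = 2Ω sin φ = 2 × 7.29×10⁻⁵ × sin 44° = 1.01×10⁻⁴ s⁻¹
Pressure gradient: |∂P/∂n| = 500 Pa / 291000 m = 1.72×10⁻³ Pa/m
Geostrophic balance (pressure-gradient force = Coriolis force):
V_g = (1/(fρ)) |∂P/∂n| = 1.72×10⁻³ / (1.01×10⁻⁴ × 0.728) = 23.3 m/s

23.3 m/s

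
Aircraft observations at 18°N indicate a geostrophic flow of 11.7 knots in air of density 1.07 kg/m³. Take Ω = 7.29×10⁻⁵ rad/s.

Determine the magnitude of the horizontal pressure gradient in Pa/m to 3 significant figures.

Coriolis parameter at 18°N:
f = 2Ω sin φ = 2 × 7.29×10⁻⁵ × sin 18° = 4.51×10⁻⁵ s⁻¹
Wind speed in SI: 11.7 knots = 6.02 m/s
Geostrophic balance rearranged: |∂P/∂n| = f ρ V_g
|∂P/∂n| = 4.51×10⁻⁵ × 1.07 × 6.02 = 2.90×10⁻⁴ Pa/m

2.90×10⁻⁴ Pa/m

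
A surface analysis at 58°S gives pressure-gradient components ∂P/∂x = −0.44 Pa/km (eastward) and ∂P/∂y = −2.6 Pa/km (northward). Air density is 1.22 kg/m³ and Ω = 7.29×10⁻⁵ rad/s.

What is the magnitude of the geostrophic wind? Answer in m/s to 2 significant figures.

Coriolis parameter at 58°S:
f = 2Ω sin φ = 2 × 7.29×10⁻⁵ × sin 58° = 1.24×10⁻⁴ s⁻¹
In the Southern Hemisphere f is negative: f = −1.24×10⁻⁴ s⁻¹.
Component geostrophic relations (x east, y north):
u_g = −(1/(fρ)) ∂P/∂y,  v_g = (1/(fρ)) ∂P/∂x
u_g = −(−2.6×10⁻³)/(−1.24×10⁻⁴ × 1.22) = −17.2 m/s;  v_g = (−0.44×10⁻³)/(−1.24×10⁻⁴ × 1.22) = 2.92 m/s
|V_g| = √(u_g² + v_g²) = 17.5 m/s

17 m/s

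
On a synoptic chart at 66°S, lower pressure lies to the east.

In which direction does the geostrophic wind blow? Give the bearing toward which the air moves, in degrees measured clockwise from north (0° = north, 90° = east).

The pressure-gradient force points toward the east (bearing 090°).
Geostrophic balance: in the Southern Hemisphere the Coriolis force deflects motion to the left, so the geostrophic wind blows 90° to the left of the pressure-gradient force (low pressure on the right).
Rotating 090° by 90° counterclockwise gives 000° — the wind blows toward the north.

000°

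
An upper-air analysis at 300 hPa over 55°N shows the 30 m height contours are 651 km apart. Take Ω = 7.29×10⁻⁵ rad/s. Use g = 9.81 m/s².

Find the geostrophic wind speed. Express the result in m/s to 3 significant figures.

Coriolis parameter at 55°N:
f = 2Ω sin φ = 2 × 7.29×10⁻⁵ × sin 55° = 1.19×10⁻⁴ s⁻¹
Height gradient: |∂Z/∂n| = 30 m / 651000 m = 4.61×10⁻⁵
On a pressure surface, geostrophic balance gives V_g = (g/f)|∂Z/∂n|:
V_g = 9.81 × 4.61×10⁻⁵ / 1.19×10⁻⁴ = 3.79 m/s

3.79 m/s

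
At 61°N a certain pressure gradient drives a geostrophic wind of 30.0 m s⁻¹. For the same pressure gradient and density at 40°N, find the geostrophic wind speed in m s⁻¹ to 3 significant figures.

With the same pressure gradient and density, V_g ∝ 1/f ∝ 1/sin φ.
V₂ = V₁ · sin φ₁ / sin φ₂ = 30.0 × sin 61° / sin 40°
V₂ = 30.0 × 0.8746/0.6428 = 40.8 m s⁻¹

40.8 m s⁻¹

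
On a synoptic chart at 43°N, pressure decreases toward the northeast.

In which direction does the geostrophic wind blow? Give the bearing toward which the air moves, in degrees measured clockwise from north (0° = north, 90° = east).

The pressure-gradient force points toward the northeast (bearing 045°).
Geostrophic balance: in the Northern Hemisphere the Coriolis force deflects motion to the right, so the geostrophic wind blows 90° to the right of the pressure-gradient force (low pressure on the left).
Rotating 045° by 90° clockwise gives 135° — the wind blows toward the southeast.

135°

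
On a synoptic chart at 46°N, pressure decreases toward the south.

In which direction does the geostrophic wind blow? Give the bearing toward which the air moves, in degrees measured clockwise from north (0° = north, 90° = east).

The pressure-gradient force points toward the south (bearing 180°).
Geostrophic balance: in the Northern Hemisphere the Coriolis force deflects motion to the right, so the geostrophic wind blows 90° to the right of the pressure-gradient force (low pressure on the left).
Rotating 180° by 90° clockwise gives 270° — the wind blows toward the west.

270°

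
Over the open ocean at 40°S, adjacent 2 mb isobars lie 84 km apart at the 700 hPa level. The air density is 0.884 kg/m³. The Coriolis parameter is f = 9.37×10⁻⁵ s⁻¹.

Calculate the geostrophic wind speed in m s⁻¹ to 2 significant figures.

29 m s⁻¹

Pressure gradient: |∂P/∂n| = 200 Pa / 84000 m = 2.38×10⁻³ Pa/m
Geostrophic balance (pressure-gradient force = Coriolis force):
V_g = (1/(fρ)) |∂P/∂n| = 2.38×10⁻³ / (9.37×10⁻⁵ × 0.884) = 28.7 m/s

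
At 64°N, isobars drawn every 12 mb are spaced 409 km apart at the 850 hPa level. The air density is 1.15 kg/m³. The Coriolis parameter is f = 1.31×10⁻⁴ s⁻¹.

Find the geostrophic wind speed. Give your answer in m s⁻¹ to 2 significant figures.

19 m s⁻¹

Pressure gradient: |∂P/∂n| = 1200 Pa / 409000 m = 2.93×10⁻³ Pa/m
Geostrophic balance (pressure-gradient force = Coriolis force):
V_g = (1/(fρ)) |∂P/∂n| = 2.93×10⁻³ / (1.31×10⁻⁴ × 1.15) = 19.5 m/s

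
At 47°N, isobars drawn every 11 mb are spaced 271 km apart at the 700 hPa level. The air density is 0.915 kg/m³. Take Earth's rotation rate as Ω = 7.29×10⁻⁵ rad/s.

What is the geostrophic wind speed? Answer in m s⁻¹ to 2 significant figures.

42 m s⁻¹

Coriolis parameter at 47°N:
f = 2Ω sin φ = 2 × 7.29×10⁻⁵ × sin 47° = 1.07×10⁻⁴ s⁻¹
Pressure gradient: |∂P/∂n| = 1100 Pa / 271000 m = 4.06×10⁻³ Pa/m
Geostrophic balance (pressure-gradient force = Coriolis force):
V_g = (1/(fρ)) |∂P/∂n| = 4.06×10⁻³ / (1.07×10⁻⁴ × 0.915) = 41.6 m/s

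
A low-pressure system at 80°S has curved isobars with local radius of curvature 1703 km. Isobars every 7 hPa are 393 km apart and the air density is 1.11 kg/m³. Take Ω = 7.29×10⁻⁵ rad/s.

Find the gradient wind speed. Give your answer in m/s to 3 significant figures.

Coriolis parameter at 80°S:
f = 2Ω sin φ = 2 × 7.29×10⁻⁵ × sin 80° = 1.44×10⁻⁴ s⁻¹
Pressure gradient: |∂P/∂n| = 700 Pa / 393000 m = 1.78×10⁻³ Pa/m
Geostrophic speed: V_g = |∂P/∂n|/(fρ) = 1.78×10⁻³/(1.44×10⁻⁴ × 1.11) = 11.2 m/s
Around a low, centrifugal force acts outward with Coriolis, so pressure-gradient force balances both:
(1/ρ)|∂P/∂n| = fV + V²/R  →  V² + fR·V − fR·V_g = 0
With fR = 1.44×10⁻⁴ × 1703×10³ m = 245 m/s:
V = [−fR + √((fR)² + 4 fR V_g)]/2 = [−245 + √(245² + 4×245×11.2)]/2 = 10.7 m/s
Subgeostrophic (V < V_g = 11.2 m/s), as expected around a low.

10.7 m/s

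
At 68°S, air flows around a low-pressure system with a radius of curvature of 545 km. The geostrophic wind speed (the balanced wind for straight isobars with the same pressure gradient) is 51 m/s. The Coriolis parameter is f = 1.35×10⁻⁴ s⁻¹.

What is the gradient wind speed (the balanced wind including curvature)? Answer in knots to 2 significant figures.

67 knots

Around a low, centrifugal force acts outward with Coriolis, so pressure-gradient force balances both:
(1/ρ)|∂P/∂n| = fV + V²/R  →  V² + fR·V − fR·V_g = 0
With fR = 1.35×10⁻⁴ × 545×10³ m = 73.6 m/s:
V = [−fR + √((fR)² + 4 fR V_g)]/2 = [−73.6 + √(73.6² + 4×73.6×51)]/2 = 34.7 m/s
Subgeostrophic (V < V_g = 51 m/s), as expected around a low.
Converting: 34.7 m/s × 1.944 = 67 knots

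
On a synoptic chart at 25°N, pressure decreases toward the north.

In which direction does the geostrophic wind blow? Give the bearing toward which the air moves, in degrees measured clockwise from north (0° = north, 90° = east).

090°

The pressure-gradient force points toward the north (bearing 000°).
Geostrophic balance: in the Northern Hemisphere the Coriolis force deflects motion to the right, so the geostrophic wind blows 90° to the right of the pressure-gradient force (low pressure on the left).
Rotating 000° by 90° clockwise gives 090° — the wind blows toward the east.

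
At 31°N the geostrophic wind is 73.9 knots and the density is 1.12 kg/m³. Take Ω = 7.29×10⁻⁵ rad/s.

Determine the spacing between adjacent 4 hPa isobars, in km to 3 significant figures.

Coriolis parameter at 31°N:
f = 2Ω sin φ = 2 × 7.29×10⁻⁵ × sin 31° = 7.51×10⁻⁵ s⁻¹
Wind speed in SI: 73.9 knots = 38.0 m/s
Geostrophic balance rearranged: |∂P/∂n| = f ρ V_g
|∂P/∂n| = 7.51×10⁻⁵ × 1.12 × 38.0 = 3.20×10⁻³ Pa/m
Isobar spacing: Δn = ΔP/|∂P/∂n| = 400 Pa / 3.20×10⁻³ Pa/m = 125102 m ≈ 125 km

125 km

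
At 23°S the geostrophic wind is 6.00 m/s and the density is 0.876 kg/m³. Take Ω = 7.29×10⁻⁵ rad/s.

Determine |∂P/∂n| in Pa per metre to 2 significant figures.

Coriolis parameter at 23°S:
f = 2Ω sin φ = 2 × 7.29×10⁻⁵ × sin 23° = 5.70×10⁻⁵ s⁻¹
Geostrophic balance rearranged: |∂P/∂n| = f ρ V_g
|∂P/∂n| = 5.70×10⁻⁵ × 0.876 × 6.00 = 2.99×10⁻⁴ Pa/m

3.0×10⁻⁴ Pa/m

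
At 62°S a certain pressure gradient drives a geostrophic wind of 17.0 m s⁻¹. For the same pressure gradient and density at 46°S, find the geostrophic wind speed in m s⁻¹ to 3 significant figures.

20.9 m s⁻¹

With the same pressure gradient and density, V_g ∝ 1/f ∝ 1/sin φ.
V₂ = V₁ · sin φ₁ / sin φ₂ = 17.0 × sin 62° / sin 46°
V₂ = 17.0 × 0.8829/0.7193 = 20.9 m s⁻¹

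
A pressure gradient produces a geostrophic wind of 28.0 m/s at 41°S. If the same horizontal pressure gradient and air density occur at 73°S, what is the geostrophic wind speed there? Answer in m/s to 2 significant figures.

19 m/s

With the same pressure gradient and density, V_g ∝ 1/f ∝ 1/sin φ.
V₂ = V₁ · sin φ₁ / sin φ₂ = 28.0 × sin 41° / sin 73°
V₂ = 28.0 × 0.6561/0.9563 = 19 m/s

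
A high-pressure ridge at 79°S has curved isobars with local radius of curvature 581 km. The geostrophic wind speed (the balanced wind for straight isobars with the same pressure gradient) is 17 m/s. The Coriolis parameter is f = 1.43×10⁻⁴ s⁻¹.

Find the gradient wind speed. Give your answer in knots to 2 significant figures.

Around a high, pressure-gradient force acts outward with centrifugal, so Coriolis balances both:
fV = (1/ρ)|∂P/∂n| + V²/R  →  V² − fR·V + fR·V_g = 0
With fR = 1.43×10⁻⁴ × 581×10³ m = 83.1 m/s:
V = [fR − √((fR)² − 4 fR V_g)]/2 = [83.1 − √(83.1² − 4×83.1×17)]/2 = 23.8 m/s
Supergeostrophic (V > V_g = 17 m/s), as expected around a high.
Converting: 23.8 m/s × 1.944 = 46 knots

46 knots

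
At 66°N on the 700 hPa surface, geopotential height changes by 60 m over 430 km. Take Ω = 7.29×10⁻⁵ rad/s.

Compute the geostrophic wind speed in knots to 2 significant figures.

Coriolis parameter at 66°N:
f = 2Ω sin φ = 2 × 7.29×10⁻⁵ × sin 66° = 1.33×10⁻⁴ s⁻¹
Height gradient: |∂Z/∂n| = 60 m / 430000 m = 1.40×10⁻⁴
On a pressure surface, geostrophic balance gives V_g = (g/f)|∂Z/∂n|:
V_g = 9.81 × 1.40×10⁻⁴ / 1.33×10⁻⁴ = 10.3 m/s
Converting: 10.3 m/s × 1.944 = 20 knots

20 knots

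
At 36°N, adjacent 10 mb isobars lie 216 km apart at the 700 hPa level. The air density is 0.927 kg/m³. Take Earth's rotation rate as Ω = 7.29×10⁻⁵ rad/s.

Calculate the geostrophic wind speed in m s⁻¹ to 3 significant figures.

Coriolis parameter at 36°N:
f = 2Ω sin φ = 2 × 7.29×10⁻⁵ × sin 36° = 8.57×10⁻⁵ s⁻¹
Pressure gradient: |∂P/∂n| = 1000 Pa / 216000 m = 4.63×10⁻³ Pa/m
Geostrophic balance (pressure-gradient force = Coriolis force):
V_g = (1/(fρ)) |∂P/∂n| = 4.63×10⁻³ / (8.57×10⁻⁵ × 0.927) = 58.3 m/s

58.3 m s⁻¹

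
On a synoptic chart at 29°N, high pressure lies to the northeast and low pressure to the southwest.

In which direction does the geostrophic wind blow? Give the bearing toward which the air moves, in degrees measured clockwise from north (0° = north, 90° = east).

The pressure-gradient force points toward the southwest (bearing 225°).
Geostrophic balance: in the Northern Hemisphere the Coriolis force deflects motion to the right, so the geostrophic wind blows 90° to the right of the pressure-gradient force (low pressure on the left).
Rotating 225° by 90° clockwise gives 315° — the wind blows toward the northwest.

315°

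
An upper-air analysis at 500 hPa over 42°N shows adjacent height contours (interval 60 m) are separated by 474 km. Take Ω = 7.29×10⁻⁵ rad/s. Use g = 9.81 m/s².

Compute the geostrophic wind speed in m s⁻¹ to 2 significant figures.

Coriolis parameter at 42°N:
f = 2Ω sin φ = 2 × 7.29×10⁻⁵ × sin 42° = 9.76×10⁻⁵ s⁻¹
Height gradient: |∂Z/∂n| = 60 m / 474000 m = 1.27×10⁻⁴
On a pressure surface, geostrophic balance gives V_g = (g/f)|∂Z/∂n|:
V_g = 9.81 × 1.27×10⁻⁴ / 9.76×10⁻⁵ = 12.7 m/s

13 m s⁻¹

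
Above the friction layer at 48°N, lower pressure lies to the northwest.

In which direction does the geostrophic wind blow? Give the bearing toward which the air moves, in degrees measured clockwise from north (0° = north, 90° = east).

The pressure-gradient force points toward the northwest (bearing 315°).
Geostrophic balance: in the Northern Hemisphere the Coriolis force deflects motion to the right, so the geostrophic wind blows 90° to the right of the pressure-gradient force (low pressure on the left).
Rotating 315° by 90° clockwise gives 045° — the wind blows toward the northeast.

045°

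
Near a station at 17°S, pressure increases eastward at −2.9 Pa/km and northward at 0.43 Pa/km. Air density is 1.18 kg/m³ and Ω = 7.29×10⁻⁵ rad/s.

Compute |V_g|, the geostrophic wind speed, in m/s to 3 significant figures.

Coriolis parameter at 17°S:
f = 2Ω sin φ = 2 × 7.29×10⁻⁵ × sin 17° = 4.26×10⁻⁵ s⁻¹
In the Southern Hemisphere f is negative: f = −4.26×10⁻⁵ s⁻¹.
Component geostrophic relations (x east, y north):
u_g = −(1/(fρ)) ∂P/∂y,  v_g = (1/(fρ)) ∂P/∂x
u_g = −(0.43×10⁻³)/(−4.26×10⁻⁵ × 1.18) = 8.55 m/s;  v_g = (−2.9×10⁻³)/(−4.26×10⁻⁵ × 1.18) = 57.7 m/s
|V_g| = √(u_g² + v_g²) = 58.3 m/s

58.3 m/s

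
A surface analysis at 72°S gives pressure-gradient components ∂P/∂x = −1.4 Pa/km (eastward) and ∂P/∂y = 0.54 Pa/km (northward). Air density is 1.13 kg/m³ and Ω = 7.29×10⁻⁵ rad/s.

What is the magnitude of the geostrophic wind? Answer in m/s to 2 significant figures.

9.6 m/s

Coriolis parameter at 72°S:
f = 2Ω sin φ = 2 × 7.29×10⁻⁵ × sin 72° = 1.39×10⁻⁴ s⁻¹
In the Southern Hemisphere f is negative: f = −1.39×10⁻⁴ s⁻¹.
Component geostrophic relations (x east, y north):
u_g = −(1/(fρ)) ∂P/∂y,  v_g = (1/(fρ)) ∂P/∂x
u_g = −(0.54×10⁻³)/(−1.39×10⁻⁴ × 1.13) = 3.45 m/s;  v_g = (−1.4×10⁻³)/(−1.39×10⁻⁴ × 1.13) = 8.93 m/s
|V_g| = √(u_g² + v_g²) = 9.58 m/s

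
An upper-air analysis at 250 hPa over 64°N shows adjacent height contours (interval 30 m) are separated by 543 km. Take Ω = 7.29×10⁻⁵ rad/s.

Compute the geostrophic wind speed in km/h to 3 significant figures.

Coriolis parameter at 64°N:
f = 2Ω sin φ = 2 × 7.29×10⁻⁵ × sin 64° = 1.31×10⁻⁴ s⁻¹
Height gradient: |∂Z/∂n| = 30 m / 543000 m = 5.52×10⁻⁵
On a pressure surface, geostrophic balance gives V_g = (g/f)|∂Z/∂n|:
V_g = 9.81 × 5.52×10⁻⁵ / 1.31×10⁻⁴ = 4.14 m/s
Converting: 4.14 m/s × 3.6 = 14.9 km/h

14.9 km/h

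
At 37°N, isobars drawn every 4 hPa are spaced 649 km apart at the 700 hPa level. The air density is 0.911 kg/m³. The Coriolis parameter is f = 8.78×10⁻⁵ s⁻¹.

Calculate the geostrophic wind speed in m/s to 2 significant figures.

7.7 m/s

Pressure gradient: |∂P/∂n| = 400 Pa / 649000 m = 6.16×10⁻⁴ Pa/m
Geostrophic balance (pressure-gradient force = Coriolis force):
V_g = (1/(fρ)) |∂P/∂n| = 6.16×10⁻⁴ / (8.78×10⁻⁵ × 0.911) = 7.71 m/s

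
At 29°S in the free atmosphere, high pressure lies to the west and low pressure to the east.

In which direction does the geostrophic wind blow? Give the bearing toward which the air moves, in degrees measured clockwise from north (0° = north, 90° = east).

000°

The pressure-gradient force points toward the east (bearing 090°).
Geostrophic balance: in the Southern Hemisphere the Coriolis force deflects motion to the left, so the geostrophic wind blows 90° to the left of the pressure-gradient force (low pressure on the right).
Rotating 090° by 90° counterclockwise gives 000° — the wind blows toward the north.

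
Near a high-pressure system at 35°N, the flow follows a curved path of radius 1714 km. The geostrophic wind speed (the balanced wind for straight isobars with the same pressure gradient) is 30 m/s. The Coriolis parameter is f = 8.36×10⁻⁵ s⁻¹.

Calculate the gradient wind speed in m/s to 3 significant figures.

Around a high, pressure-gradient force acts outward with centrifugal, so Coriolis balances both:
fV = (1/ρ)|∂P/∂n| + V²/R  →  V² − fR·V + fR·V_g = 0
With fR = 8.36×10⁻⁵ × 1714×10³ m = 143 m/s:
V = [fR − √((fR)² − 4 fR V_g)]/2 = [143 − √(143² − 4×143×30)]/2 = 42.8 m/s
Supergeostrophic (V > V_g = 30 m/s), as expected around a high.

42.8 m/s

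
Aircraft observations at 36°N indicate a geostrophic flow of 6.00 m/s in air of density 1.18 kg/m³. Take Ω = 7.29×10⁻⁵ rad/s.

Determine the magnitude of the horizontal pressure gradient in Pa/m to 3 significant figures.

6.07×10⁻⁴ Pa/m

Coriolis parameter at 36°N:
f = 2Ω sin φ = 2 × 7.29×10⁻⁵ × sin 36° = 8.57×10⁻⁵ s⁻¹
Geostrophic balance rearranged: |∂P/∂n| = f ρ V_g
|∂P/∂n| = 8.57×10⁻⁵ × 1.18 × 6.00 = 6.07×10⁻⁴ Pa/m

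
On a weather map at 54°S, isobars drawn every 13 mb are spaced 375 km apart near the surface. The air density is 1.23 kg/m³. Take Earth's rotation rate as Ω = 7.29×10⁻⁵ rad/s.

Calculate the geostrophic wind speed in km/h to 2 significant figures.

86 km/h

Coriolis parameter at 54°S:
f = 2Ω sin φ = 2 × 7.29×10⁻⁵ × sin 54° = 1.18×10⁻⁴ s⁻¹
Pressure gradient: |∂P/∂n| = 1300 Pa / 375000 m = 3.47×10⁻³ Pa/m
Geostrophic balance (pressure-gradient force = Coriolis force):
V_g = (1/(fρ)) |∂P/∂n| = 3.47×10⁻³ / (1.18×10⁻⁴ × 1.23) = 23.9 m/s
Converting: 23.9 m/s × 3.6 = 86 km/h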